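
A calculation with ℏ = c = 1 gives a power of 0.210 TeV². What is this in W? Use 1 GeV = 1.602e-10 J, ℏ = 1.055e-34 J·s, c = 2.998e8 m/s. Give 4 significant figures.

Power is [E]/[T] = [E]²/ℏ.
1 GeV² → 1/ℏ × (1 GeV in J)² = 2.433e14 W.
Convert the energy scale: 0.210 TeV² = 2.10e5 GeV².
Result: 2.10e5 × 2.433e14 = 5.108e19 W.

5.108e19 W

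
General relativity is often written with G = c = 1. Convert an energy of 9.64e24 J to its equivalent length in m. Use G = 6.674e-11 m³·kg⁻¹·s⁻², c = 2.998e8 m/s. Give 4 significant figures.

7.964e-20 m

Energy → length via G/c⁴.
9.64e24 J × (G/c⁴) = 7.964e-20 m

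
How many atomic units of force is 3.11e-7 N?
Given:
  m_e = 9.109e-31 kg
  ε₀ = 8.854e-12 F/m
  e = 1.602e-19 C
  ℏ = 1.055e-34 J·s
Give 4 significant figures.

atomic unit of force: F_au = E_h/a₀ = m_e²e⁶/((4πε₀)³ℏ⁴) = 8.220e-8 N.
3.11e-7 / 8.220e-8 = 3.784

3.784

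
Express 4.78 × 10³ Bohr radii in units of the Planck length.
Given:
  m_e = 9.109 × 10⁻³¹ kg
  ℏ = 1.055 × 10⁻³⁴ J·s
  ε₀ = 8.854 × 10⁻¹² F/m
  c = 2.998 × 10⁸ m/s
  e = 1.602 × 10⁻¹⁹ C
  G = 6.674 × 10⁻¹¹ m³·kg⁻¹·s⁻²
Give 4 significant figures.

Bohr radius: a₀ = 4πε₀ℏ²/(m_e e²) = 5.297 × 10⁻¹¹ m
Planck length: ℓ_P = √(ℏG/c³) = 1.616 × 10⁻³⁵ m
4.78 × 10³ × 5.297 × 10⁻¹¹ / 1.616 × 10⁻³⁵ = 1.566 × 10²⁸

1.566 × 10²⁸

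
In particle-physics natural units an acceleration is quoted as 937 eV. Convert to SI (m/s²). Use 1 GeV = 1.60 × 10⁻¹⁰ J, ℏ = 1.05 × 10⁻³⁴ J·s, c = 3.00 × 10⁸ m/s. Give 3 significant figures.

4.28 × 10²⁶ m/s²

Acceleration is [L]/[T]² = c·[E]/ℏ.
1 GeV → c/ℏ × (1 GeV in J) = 4.57 × 10³² m/s².
Convert the energy scale: 937 eV = 9.37 × 10⁻⁷ GeV.
Result: 9.37 × 10⁻⁷ × 4.57 × 10³² = 4.28 × 10²⁶ m/s².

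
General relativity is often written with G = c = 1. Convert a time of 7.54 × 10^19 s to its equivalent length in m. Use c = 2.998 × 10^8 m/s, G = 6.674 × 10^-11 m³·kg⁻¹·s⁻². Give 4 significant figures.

Time → length via c.
7.54 × 10^19 s × (c) = 2.260 × 10^28 m

2.260 × 10^28 m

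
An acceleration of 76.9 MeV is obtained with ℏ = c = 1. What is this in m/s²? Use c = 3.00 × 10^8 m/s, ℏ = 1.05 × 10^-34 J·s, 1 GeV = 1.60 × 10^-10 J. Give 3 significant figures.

3.52 × 10^31 m/s²

Acceleration is [L]/[T]² = c·[E]/ℏ.
1 GeV → c/ℏ × (1 GeV in J) = 4.57 × 10^32 m/s².
Convert the energy scale: 76.9 MeV = 0.0769 GeV.
Result: 0.0769 × 4.57 × 10^32 = 3.52 × 10^31 m/s².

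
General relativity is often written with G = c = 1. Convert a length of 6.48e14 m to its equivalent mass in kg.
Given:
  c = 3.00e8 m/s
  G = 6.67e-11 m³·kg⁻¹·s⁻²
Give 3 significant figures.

Length → mass via c²/G.
6.48e14 m × (c²/G) = 8.74e41 kg

8.74e41 kg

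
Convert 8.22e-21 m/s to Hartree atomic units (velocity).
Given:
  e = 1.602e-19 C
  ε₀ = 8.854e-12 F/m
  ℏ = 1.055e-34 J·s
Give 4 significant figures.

3.760e-27

atomic unit of velocity: v_au = e²/(4πε₀ℏ) = 2.186e6 m/s.
8.22e-21 / 2.186e6 = 3.760e-27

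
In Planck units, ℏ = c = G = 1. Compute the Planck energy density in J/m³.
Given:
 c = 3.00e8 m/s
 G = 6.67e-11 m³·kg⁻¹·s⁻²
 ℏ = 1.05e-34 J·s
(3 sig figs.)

4.68e113 J/m³

From ℏ = c = G = 1 the energy density scale is u_P = c⁷/(ℏG²).
  = 2.19e59 / 4.67e-55
  = 4.68e113 J/m³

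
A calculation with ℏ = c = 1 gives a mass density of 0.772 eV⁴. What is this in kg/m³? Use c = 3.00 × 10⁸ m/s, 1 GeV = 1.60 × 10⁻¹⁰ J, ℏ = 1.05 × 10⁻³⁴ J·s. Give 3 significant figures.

1.80 × 10⁻¹⁶ kg/m³

Mass density is [E]/(c²[L]³) = [E]⁴/(ℏ³c⁵).
1 GeV⁴ → 1/(ℏ³c⁵) × (1 GeV in J)⁴ = 2.33 × 10²⁰ kg/m³.
Convert the energy scale: 0.772 eV⁴ = 7.72 × 10⁻³⁷ GeV⁴.
Result: 7.72 × 10⁻³⁷ × 2.33 × 10²⁰ = 1.80 × 10⁻¹⁶ kg/m³.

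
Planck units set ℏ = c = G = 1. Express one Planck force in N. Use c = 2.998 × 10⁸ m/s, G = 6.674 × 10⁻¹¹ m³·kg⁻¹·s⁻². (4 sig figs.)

1.210 × 10⁴⁴ N

From ℏ = c = G = 1 the force scale is F_P = c⁴/G.
  = 8.078 × 10³³ / 6.674 × 10⁻¹¹
  = 1.210 × 10⁴⁴ N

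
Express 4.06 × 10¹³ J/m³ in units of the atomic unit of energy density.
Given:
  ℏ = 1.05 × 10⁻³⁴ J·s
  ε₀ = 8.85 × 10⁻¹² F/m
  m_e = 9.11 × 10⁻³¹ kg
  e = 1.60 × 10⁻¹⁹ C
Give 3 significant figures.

1.35

atomic unit of energy density: u_au = E_h/a₀³ = m_e⁴e¹⁰/((4πε₀)⁵ℏ⁸) = 3.01 × 10¹³ J/m³.
4.06 × 10¹³ / 3.01 × 10¹³ = 1.35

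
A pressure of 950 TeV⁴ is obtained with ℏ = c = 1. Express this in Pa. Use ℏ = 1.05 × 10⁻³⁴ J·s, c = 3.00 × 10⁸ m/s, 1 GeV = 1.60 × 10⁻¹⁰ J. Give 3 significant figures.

Pressure is [E]/[L]³ = [E]⁴/(ℏc)³.
1 GeV⁴ → 1/(ℏc)³ × (1 GeV in J)⁴ = 2.10 × 10³⁷ Pa.
Convert the energy scale: 950 TeV⁴ = 9.50 × 10¹⁴ GeV⁴.
Result: 9.50 × 10¹⁴ × 2.10 × 10³⁷ = 1.99 × 10⁵² Pa.

1.99 × 10⁵² Pa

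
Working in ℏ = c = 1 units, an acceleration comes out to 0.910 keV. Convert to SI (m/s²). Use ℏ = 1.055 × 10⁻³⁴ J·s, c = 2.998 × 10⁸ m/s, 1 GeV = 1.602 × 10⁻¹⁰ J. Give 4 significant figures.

4.143 × 10²⁶ m/s²

Acceleration is [L]/[T]² = c·[E]/ℏ.
1 GeV → c/ℏ × (1 GeV in J) = 4.552 × 10³² m/s².
Convert the energy scale: 0.910 keV = 9.10 × 10⁻⁷ GeV.
Result: 9.10 × 10⁻⁷ × 4.552 × 10³² = 4.143 × 10²⁶ m/s².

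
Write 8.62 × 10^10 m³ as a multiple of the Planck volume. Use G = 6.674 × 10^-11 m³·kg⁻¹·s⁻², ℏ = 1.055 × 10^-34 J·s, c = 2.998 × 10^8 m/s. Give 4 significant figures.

Planck volume: V_P = (ℏG/c³)^(3/2) = 4.224 × 10^-105 m³.
8.62 × 10^10 / 4.224 × 10^-105 = 2.041 × 10^115

2.041 × 10^115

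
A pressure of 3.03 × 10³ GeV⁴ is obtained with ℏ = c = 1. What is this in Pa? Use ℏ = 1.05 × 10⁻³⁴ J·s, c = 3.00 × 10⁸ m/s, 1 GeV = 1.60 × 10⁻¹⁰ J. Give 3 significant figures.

6.35 × 10⁴⁰ Pa

Pressure is [E]/[L]³ = [E]⁴/(ℏc)³.
1 GeV⁴ → 1/(ℏc)³ × (1 GeV in J)⁴ = 2.10 × 10³⁷ Pa.
Result: 3.03 × 10³ × 2.10 × 10³⁷ = 6.35 × 10⁴⁰ Pa.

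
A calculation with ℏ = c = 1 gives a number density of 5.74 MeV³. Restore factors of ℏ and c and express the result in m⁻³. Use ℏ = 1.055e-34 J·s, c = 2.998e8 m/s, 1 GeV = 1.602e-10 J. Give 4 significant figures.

Number density is [L]⁻³ = [E]³/(ℏc)³.
1 GeV³ → 1/(ℏc)³ × (1 GeV in J)³ = 1.299e47 m⁻³.
Convert the energy scale: 5.74 MeV³ = 5.74e-9 GeV³.
Result: 5.74e-9 × 1.299e47 = 7.458e38 m⁻³.

7.458e38 m⁻³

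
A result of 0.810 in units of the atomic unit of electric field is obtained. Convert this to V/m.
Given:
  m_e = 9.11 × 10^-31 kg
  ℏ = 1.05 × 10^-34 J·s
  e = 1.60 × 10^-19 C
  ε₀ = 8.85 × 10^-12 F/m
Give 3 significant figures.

One atomic unit of electric field: E_au = E_h/(e a₀) = m_e²e⁵/((4πε₀)³ℏ⁴) = 5.20 × 10^11 V/m.
0.810 × 5.20 × 10^11 V/m = 4.22 × 10^11 V/m

4.22 × 10^11 V/m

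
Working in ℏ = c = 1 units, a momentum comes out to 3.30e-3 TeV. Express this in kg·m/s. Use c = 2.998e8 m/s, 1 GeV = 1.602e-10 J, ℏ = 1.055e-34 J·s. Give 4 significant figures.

Momentum is [E]/c; divide by c.
1 GeV → 1/c × (1 GeV in J) = 5.344e-19 kg·m/s.
Convert the energy scale: 3.30e-3 TeV = 3.30 GeV.
Result: 3.30 × 5.344e-19 = 1.763e-18 kg·m/s.

1.763e-18 kg·m/s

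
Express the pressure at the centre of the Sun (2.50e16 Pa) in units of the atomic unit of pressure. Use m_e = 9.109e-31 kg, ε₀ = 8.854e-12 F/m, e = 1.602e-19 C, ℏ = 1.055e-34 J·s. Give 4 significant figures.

853.5

atomic unit of pressure: P_au = E_h/a₀³ = m_e⁴e¹⁰/((4πε₀)⁵ℏ⁸) = 2.929e13 Pa.
2.50e16 / 2.929e13 = 853.5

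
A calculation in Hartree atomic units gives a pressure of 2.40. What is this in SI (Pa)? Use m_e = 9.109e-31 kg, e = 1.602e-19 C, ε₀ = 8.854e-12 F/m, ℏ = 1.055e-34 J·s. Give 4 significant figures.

One atomic unit of pressure: P_au = E_h/a₀³ = m_e⁴e¹⁰/((4πε₀)⁵ℏ⁸) = 2.929e13 Pa.
2.40 × 2.929e13 Pa = 7.030e13 Pa

7.030e13 Pa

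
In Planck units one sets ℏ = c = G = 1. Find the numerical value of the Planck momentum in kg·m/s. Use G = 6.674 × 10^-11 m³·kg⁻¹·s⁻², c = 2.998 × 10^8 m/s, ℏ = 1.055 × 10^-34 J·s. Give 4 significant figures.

6.527 kg·m/s

p_P = √(ℏc³/G)
  = √(42.60)
  = 6.527 kg·m/s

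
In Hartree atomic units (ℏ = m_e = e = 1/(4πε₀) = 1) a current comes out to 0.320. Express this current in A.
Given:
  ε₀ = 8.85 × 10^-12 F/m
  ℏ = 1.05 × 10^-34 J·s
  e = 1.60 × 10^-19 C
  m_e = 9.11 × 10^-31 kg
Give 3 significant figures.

One atomic unit of electric current: I_au = e E_h/ℏ = m_e e⁵/((4πε₀)²ℏ³) = 6.67 × 10^-3 A.
0.320 × 6.67 × 10^-3 A = 2.13 × 10^-3 A

2.13 × 10^-3 A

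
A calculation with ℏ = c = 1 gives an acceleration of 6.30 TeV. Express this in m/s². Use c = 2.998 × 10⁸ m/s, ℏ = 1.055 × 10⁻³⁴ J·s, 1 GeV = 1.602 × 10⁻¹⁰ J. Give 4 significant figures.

2.868 × 10³⁶ m/s²

Acceleration is [L]/[T]² = c·[E]/ℏ.
1 GeV → c/ℏ × (1 GeV in J) = 4.552 × 10³² m/s².
Convert the energy scale: 6.30 TeV = 6.30 × 10³ GeV.
Result: 6.30 × 10³ × 4.552 × 10³² = 2.868 × 10³⁶ m/s².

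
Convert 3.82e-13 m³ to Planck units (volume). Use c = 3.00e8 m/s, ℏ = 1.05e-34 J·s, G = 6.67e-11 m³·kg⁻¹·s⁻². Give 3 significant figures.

9.14e91

Planck volume: V_P = (ℏG/c³)^(3/2) = 4.18e-105 m³.
3.82e-13 / 4.18e-105 = 9.14e91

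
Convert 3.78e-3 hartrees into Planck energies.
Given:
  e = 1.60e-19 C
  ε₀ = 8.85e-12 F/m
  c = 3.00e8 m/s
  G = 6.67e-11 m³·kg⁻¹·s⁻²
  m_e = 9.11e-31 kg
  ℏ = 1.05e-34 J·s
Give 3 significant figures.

8.46e-30

hartree: E_h = m_e e⁴/(4πε₀ℏ)² = 4.38e-18 J
Planck energy: E_P = √(ℏc⁵/G) = 1.96e9 J
3.78e-3 × 4.38e-18 / 1.96e9 = 8.46e-30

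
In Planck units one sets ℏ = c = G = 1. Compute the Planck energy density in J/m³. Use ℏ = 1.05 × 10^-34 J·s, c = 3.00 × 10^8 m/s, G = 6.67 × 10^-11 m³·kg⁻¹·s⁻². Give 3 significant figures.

4.68 × 10^113 J/m³

u_P = c⁷/(ℏG²)
  = 2.19 × 10^59 / 4.67 × 10^-55
  = 4.68 × 10^113 J/m³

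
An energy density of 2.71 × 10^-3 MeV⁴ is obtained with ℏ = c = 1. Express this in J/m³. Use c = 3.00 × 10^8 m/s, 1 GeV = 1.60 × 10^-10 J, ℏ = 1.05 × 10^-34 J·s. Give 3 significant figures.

5.68 × 10^22 J/m³

[E]/[L]³ = [E]⁴/(ℏc)³; restore (ℏc)⁻³.
1 GeV⁴ → 1/(ℏc)³ × (1 GeV in J)⁴ = 2.10 × 10^37 J/m³.
Convert the energy scale: 2.71 × 10^-3 MeV⁴ = 2.71 × 10^-15 GeV⁴.
Result: 2.71 × 10^-15 × 2.10 × 10^37 = 5.68 × 10^22 J/m³.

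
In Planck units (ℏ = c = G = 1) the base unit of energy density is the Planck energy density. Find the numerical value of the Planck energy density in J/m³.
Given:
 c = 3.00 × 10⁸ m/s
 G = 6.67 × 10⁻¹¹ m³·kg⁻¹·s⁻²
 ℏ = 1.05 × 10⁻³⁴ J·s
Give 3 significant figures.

4.68 × 10¹¹³ J/m³

u_P = c⁷/(ℏG²)
  = 2.19 × 10⁵⁹ / 4.67 × 10⁻⁵⁵
  = 4.68 × 10¹¹³ J/m³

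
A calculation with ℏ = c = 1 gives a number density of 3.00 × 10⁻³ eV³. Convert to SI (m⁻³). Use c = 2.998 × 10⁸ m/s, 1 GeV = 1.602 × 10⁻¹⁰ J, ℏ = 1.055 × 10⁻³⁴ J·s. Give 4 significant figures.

3.898 × 10¹⁷ m⁻³

Number density is [L]⁻³ = [E]³/(ℏc)³.
1 GeV³ → 1/(ℏc)³ × (1 GeV in J)³ = 1.299 × 10⁴⁷ m⁻³.
Convert the energy scale: 3.00 × 10⁻³ eV³ = 3.00 × 10⁻³⁰ GeV³.
Result: 3.00 × 10⁻³⁰ × 1.299 × 10⁴⁷ = 3.898 × 10¹⁷ m⁻³.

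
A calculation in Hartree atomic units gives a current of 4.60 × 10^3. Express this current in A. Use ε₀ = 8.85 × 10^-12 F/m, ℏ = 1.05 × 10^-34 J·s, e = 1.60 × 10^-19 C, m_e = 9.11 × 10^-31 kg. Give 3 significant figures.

30.7 A

One atomic unit of electric current: I_au = e E_h/ℏ = m_e e⁵/((4πε₀)²ℏ³) = 6.67 × 10^-3 A.
4.60 × 10^3 × 6.67 × 10^-3 A = 30.7 A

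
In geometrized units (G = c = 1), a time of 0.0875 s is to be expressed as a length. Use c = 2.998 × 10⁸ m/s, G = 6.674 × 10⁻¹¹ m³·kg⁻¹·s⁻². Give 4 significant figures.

2.623 × 10⁷ m

Time → length via c.
0.0875 s × (c) = 2.623 × 10⁷ m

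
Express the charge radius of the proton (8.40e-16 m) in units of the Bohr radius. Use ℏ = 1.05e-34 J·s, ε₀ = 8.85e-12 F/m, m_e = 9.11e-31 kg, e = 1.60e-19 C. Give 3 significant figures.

1.60e-5

Bohr radius: a₀ = 4πε₀ℏ²/(m_e e²) = 5.26e-11 m.
8.40e-16 / 5.26e-11 = 1.60e-5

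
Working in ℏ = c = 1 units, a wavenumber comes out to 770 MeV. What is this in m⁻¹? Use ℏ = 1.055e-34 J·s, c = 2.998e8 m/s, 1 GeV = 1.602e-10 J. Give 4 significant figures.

Inverse length is [E]/(ℏc).
1 GeV → 1/(ℏc) × (1 GeV in J) = 5.065e15 m⁻¹.
Convert the energy scale: 770 MeV = 0.770 GeV.
Result: 0.770 × 5.065e15 = 3.900e15 m⁻¹.

3.900e15 m⁻¹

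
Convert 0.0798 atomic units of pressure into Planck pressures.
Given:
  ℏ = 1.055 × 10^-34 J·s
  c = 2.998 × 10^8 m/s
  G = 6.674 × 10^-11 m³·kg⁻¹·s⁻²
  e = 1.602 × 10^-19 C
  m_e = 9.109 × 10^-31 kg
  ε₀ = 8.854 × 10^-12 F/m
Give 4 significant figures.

5.046 × 10^-102

atomic unit of pressure: P_au = E_h/a₀³ = m_e⁴e¹⁰/((4πε₀)⁵ℏ⁸) = 2.929 × 10^13 Pa
Planck pressure: p_P = c⁷/(ℏG²) = 4.632 × 10^113 Pa
0.0798 × 2.929 × 10^13 / 4.632 × 10^113 = 5.046 × 10^-102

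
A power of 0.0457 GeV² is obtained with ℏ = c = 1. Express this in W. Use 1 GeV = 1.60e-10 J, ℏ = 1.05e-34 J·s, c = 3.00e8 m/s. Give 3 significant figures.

1.11e13 W

Power is [E]/[T] = [E]²/ℏ.
1 GeV² → 1/ℏ × (1 GeV in J)² = 2.44e14 W.
Result: 0.0457 × 2.44e14 = 1.11e13 W.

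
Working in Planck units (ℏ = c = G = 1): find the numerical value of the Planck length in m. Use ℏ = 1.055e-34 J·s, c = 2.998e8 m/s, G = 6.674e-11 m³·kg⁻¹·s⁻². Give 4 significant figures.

The unique combination of the constants set to 1 with dimensions of length is ℓ_P = √(ℏG/c³).
  = √(2.613e-70)
  = 1.616e-35 m

1.616e-35 m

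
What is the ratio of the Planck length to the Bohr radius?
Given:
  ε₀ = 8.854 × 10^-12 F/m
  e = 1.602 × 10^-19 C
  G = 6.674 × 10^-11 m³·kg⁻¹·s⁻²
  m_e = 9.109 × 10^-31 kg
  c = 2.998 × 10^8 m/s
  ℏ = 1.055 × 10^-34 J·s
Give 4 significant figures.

Planck length: ℓ_P = √(ℏG/c³) = 1.616 × 10^-35 m
Bohr radius: a₀ = 4πε₀ℏ²/(m_e e²) = 5.297 × 10^-11 m
ratio = 1.616 × 10^-35 / 5.297 × 10^-11 = 3.051 × 10^-25

3.051 × 10^-25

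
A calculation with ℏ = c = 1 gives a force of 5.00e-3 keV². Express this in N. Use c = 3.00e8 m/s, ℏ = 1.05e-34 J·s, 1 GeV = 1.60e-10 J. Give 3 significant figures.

Force is [E]/[L] = [E]²/(ℏc); restore (ℏc)⁻¹.
1 GeV² → 1/(ℏc) × (1 GeV in J)² = 8.13e5 N.
Convert the energy scale: 5.00e-3 keV² = 5.00e-15 GeV².
Result: 5.00e-15 × 8.13e5 = 4.06e-9 N.

4.06e-9 N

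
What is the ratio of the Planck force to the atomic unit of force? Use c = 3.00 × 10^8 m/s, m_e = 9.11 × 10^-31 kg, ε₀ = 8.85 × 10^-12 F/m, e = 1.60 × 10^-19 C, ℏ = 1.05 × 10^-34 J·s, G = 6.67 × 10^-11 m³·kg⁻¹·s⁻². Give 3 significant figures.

Planck force: F_P = c⁴/G = 1.21 × 10^44 N
atomic unit of force: F_au = E_h/a₀ = m_e²e⁶/((4πε₀)³ℏ⁴) = 8.33 × 10^-8 N
ratio = 1.21 × 10^44 / 8.33 × 10^-8 = 1.46 × 10^51

1.46 × 10^51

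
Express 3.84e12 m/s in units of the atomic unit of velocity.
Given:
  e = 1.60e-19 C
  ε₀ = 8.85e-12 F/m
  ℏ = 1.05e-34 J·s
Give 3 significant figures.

1.75e6

atomic unit of velocity: v_au = e²/(4πε₀ℏ) = 2.19e6 m/s.
3.84e12 / 2.19e6 = 1.75e6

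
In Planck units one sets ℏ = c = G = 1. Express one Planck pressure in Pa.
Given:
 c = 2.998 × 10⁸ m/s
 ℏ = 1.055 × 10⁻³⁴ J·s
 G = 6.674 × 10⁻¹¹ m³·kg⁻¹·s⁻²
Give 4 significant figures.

p_P = c⁷/(ℏG²)
  = 2.177 × 10⁵⁹ / 4.699 × 10⁻⁵⁵
  = 4.632 × 10¹¹³ Pa

4.632 × 10¹¹³ Pa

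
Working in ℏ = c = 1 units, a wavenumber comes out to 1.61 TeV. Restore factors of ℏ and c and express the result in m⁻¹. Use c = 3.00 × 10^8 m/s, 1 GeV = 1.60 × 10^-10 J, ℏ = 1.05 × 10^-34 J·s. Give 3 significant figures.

8.18 × 10^18 m⁻¹

Inverse length is [E]/(ℏc).
1 GeV → 1/(ℏc) × (1 GeV in J) = 5.08 × 10^15 m⁻¹.
Convert the energy scale: 1.61 TeV = 1.61 × 10^3 GeV.
Result: 1.61 × 10^3 × 5.08 × 10^15 = 8.18 × 10^18 m⁻¹.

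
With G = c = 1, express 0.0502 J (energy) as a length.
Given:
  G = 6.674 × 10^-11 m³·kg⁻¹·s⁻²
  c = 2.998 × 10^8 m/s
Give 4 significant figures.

4.147 × 10^-46 m

Energy → length via G/c⁴.
0.0502 J × (G/c⁴) = 4.147 × 10^-46 m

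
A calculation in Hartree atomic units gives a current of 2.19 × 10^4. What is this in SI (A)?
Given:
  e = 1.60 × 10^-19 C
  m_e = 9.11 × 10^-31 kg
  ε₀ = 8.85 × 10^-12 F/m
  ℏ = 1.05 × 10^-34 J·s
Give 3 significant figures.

One atomic unit of electric current: I_au = e E_h/ℏ = m_e e⁵/((4πε₀)²ℏ³) = 6.67 × 10^-3 A.
2.19 × 10^4 × 6.67 × 10^-3 A = 146 A

146 A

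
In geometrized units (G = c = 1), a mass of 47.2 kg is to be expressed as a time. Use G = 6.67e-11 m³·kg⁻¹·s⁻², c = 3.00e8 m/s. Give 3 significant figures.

Mass → time via G/c³.
47.2 kg × (G/c³) = 1.17e-34 s

1.17e-34 s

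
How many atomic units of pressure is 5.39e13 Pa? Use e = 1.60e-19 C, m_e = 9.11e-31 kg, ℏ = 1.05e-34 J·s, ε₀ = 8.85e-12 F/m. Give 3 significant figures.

atomic unit of pressure: P_au = E_h/a₀³ = m_e⁴e¹⁰/((4πε₀)⁵ℏ⁸) = 3.01e13 Pa.
5.39e13 / 3.01e13 = 1.79

1.79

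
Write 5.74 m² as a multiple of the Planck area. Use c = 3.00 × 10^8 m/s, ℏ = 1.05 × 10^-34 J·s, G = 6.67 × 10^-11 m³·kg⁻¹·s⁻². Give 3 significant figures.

2.21 × 10^70

Planck area: A_P = ℏG/c³ = 2.59 × 10^-70 m².
5.74 / 2.59 × 10^-70 = 2.21 × 10^70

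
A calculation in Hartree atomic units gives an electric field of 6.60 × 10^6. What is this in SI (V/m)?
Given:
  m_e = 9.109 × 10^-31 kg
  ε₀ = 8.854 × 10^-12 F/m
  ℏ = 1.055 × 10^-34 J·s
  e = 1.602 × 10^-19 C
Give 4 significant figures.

One atomic unit of electric field: E_au = E_h/(e a₀) = m_e²e⁵/((4πε₀)³ℏ⁴) = 5.131 × 10^11 V/m.
6.60 × 10^6 × 5.131 × 10^11 V/m = 3.386 × 10^18 V/m

3.386 × 10^18 V/m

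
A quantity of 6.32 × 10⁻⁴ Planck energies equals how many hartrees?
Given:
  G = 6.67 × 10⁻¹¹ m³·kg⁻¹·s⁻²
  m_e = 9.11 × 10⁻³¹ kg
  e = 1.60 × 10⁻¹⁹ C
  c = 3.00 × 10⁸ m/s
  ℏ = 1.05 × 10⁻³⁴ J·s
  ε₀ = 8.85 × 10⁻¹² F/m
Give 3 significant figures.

Planck energy: E_P = √(ℏc⁵/G) = 1.96 × 10⁹ J
hartree: E_h = m_e e⁴/(4πε₀ℏ)² = 4.38 × 10⁻¹⁸ J
6.32 × 10⁻⁴ × 1.96 × 10⁹ / 4.38 × 10⁻¹⁸ = 2.82 × 10²³

2.82 × 10²³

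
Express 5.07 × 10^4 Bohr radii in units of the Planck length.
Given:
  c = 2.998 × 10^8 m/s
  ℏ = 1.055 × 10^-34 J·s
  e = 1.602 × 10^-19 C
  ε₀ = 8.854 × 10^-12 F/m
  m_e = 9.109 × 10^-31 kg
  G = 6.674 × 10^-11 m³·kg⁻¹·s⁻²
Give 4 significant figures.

1.661 × 10^29

Bohr radius: a₀ = 4πε₀ℏ²/(m_e e²) = 5.297 × 10^-11 m
Planck length: ℓ_P = √(ℏG/c³) = 1.616 × 10^-35 m
5.07 × 10^4 × 5.297 × 10^-11 / 1.616 × 10^-35 = 1.661 × 10^29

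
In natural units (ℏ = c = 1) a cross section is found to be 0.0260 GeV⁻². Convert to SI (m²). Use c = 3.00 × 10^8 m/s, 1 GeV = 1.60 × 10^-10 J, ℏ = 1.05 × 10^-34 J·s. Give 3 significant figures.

1.01 × 10^-33 m²

Area is [L]² = [E]⁻²·(ℏc)²; restore (ℏc)².
1 GeV⁻² → (ℏc)² × (1 GeV in J)⁻² = 3.88 × 10^-32 m².
Result: 0.0260 × 3.88 × 10^-32 = 1.01 × 10^-33 m².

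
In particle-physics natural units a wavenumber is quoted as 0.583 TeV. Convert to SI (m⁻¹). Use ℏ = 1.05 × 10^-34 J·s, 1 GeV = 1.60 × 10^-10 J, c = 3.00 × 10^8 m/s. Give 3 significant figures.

Inverse length is [E]/(ℏc).
1 GeV → 1/(ℏc) × (1 GeV in J) = 5.08 × 10^15 m⁻¹.
Convert the energy scale: 0.583 TeV = 583 GeV.
Result: 583 × 5.08 × 10^15 = 2.96 × 10^18 m⁻¹.

2.96 × 10^18 m⁻¹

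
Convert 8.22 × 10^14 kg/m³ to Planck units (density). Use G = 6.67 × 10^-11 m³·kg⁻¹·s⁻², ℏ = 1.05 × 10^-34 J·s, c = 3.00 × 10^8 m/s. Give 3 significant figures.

Planck density: ρ_P = c⁵/(ℏG²) = 5.20 × 10^96 kg/m³.
8.22 × 10^14 / 5.20 × 10^96 = 1.58 × 10^-82

1.58 × 10^-82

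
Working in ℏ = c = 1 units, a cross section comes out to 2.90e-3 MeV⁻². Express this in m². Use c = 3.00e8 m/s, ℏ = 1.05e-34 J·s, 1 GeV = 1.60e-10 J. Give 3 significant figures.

Area is [L]² = [E]⁻²·(ℏc)²; restore (ℏc)².
1 GeV⁻² → (ℏc)² × (1 GeV in J)⁻² = 3.88e-32 m².
Convert the energy scale: 2.90e-3 MeV⁻² = 2.90e3 GeV⁻².
Result: 2.90e3 × 3.88e-32 = 1.12e-28 m².

1.12e-28 m²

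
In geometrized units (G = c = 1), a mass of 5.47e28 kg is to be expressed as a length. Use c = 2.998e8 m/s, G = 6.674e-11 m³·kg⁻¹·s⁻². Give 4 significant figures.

In G = c = 1 units mass has dimensions of length; the conversion factor is G/c².
5.47e28 kg × (G/c²) = 40.62 m

40.62 m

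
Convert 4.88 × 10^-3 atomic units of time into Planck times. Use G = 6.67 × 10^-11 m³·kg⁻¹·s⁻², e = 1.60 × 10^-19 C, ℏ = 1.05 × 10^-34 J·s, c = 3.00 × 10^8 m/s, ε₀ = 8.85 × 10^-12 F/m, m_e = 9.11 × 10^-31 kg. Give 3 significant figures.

2.18 × 10^24

atomic unit of time: τ_au = (4πε₀)²ℏ³/(m_e e⁴) = 2.40 × 10^-17 s
Planck time: t_P = √(ℏG/c⁵) = 5.37 × 10^-44 s
4.88 × 10^-3 × 2.40 × 10^-17 / 5.37 × 10^-44 = 2.18 × 10^24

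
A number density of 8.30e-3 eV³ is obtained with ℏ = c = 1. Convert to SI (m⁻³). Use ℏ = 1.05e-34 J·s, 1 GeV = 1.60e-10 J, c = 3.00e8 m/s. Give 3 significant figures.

Number density is [L]⁻³ = [E]³/(ℏc)³.
1 GeV³ → 1/(ℏc)³ × (1 GeV in J)³ = 1.31e47 m⁻³.
Convert the energy scale: 8.30e-3 eV³ = 8.30e-30 GeV³.
Result: 8.30e-30 × 1.31e47 = 1.09e18 m⁻³.

1.09e18 m⁻³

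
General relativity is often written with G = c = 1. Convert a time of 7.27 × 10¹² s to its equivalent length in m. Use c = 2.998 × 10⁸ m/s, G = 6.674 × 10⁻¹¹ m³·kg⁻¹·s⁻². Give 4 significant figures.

Time → length via c.
7.27 × 10¹² s × (c) = 2.180 × 10²¹ m

2.180 × 10²¹ m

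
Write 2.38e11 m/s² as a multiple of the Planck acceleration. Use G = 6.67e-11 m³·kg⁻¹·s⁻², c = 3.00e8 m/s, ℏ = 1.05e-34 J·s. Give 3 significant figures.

Planck acceleration: a_P = √(c⁷/(ℏG)) = 5.59e51 m/s².
2.38e11 / 5.59e51 = 4.26e-41

4.26e-41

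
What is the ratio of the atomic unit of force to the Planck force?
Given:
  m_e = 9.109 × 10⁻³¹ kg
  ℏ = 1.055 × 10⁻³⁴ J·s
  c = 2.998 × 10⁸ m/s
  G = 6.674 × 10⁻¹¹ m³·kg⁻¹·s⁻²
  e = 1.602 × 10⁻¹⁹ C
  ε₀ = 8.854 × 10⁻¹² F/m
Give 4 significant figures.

6.791 × 10⁻⁵²

atomic unit of force: F_au = E_h/a₀ = m_e²e⁶/((4πε₀)³ℏ⁴) = 8.220 × 10⁻⁸ N
Planck force: F_P = c⁴/G = 1.210 × 10⁴⁴ N
ratio = 8.220 × 10⁻⁸ / 1.210 × 10⁴⁴ = 6.791 × 10⁻⁵²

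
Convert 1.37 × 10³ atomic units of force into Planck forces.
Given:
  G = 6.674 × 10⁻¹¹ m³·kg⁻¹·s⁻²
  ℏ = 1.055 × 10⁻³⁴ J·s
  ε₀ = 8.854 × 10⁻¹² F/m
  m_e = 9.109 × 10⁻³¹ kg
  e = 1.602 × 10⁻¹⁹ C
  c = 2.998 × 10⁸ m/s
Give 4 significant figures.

atomic unit of force: F_au = E_h/a₀ = m_e²e⁶/((4πε₀)³ℏ⁴) = 8.220 × 10⁻⁸ N
Planck force: F_P = c⁴/G = 1.210 × 10⁴⁴ N
1.37 × 10³ × 8.220 × 10⁻⁸ / 1.210 × 10⁴⁴ = 9.303 × 10⁻⁴⁹

9.303 × 10⁻⁴⁹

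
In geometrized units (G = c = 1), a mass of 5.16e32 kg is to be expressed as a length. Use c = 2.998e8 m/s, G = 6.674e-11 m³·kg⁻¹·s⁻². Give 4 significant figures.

3.832e5 m

In G = c = 1 units mass has dimensions of length; the conversion factor is G/c².
5.16e32 kg × (G/c²) = 3.832e5 m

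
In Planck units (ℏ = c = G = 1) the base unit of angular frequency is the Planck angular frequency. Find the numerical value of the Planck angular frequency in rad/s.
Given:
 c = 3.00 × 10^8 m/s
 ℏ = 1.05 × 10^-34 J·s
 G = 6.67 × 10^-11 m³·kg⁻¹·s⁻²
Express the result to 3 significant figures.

ω_P = √(c⁵/(ℏG))
  = √(3.47 × 10^86)
  = 1.86 × 10^43 rad/s

1.86 × 10^43 rad/s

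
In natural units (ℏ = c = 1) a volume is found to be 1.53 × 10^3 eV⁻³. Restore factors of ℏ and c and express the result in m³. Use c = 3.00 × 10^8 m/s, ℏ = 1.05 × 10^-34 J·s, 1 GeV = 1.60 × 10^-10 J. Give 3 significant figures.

Volume is [L]³ = [E]⁻³·(ℏc)³.
1 GeV⁻³ → (ℏc)³ × (1 GeV in J)⁻³ = 7.63 × 10^-48 m³.
Convert the energy scale: 1.53 × 10^3 eV⁻³ = 1.53 × 10^30 GeV⁻³.
Result: 1.53 × 10^30 × 7.63 × 10^-48 = 1.17 × 10^-17 m³.

1.17 × 10^-17 m³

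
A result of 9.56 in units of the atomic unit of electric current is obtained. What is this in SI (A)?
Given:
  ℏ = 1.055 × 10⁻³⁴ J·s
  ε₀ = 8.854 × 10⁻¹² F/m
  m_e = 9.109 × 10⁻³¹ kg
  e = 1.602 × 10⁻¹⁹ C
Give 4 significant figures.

One atomic unit of electric current: I_au = e E_h/ℏ = m_e e⁵/((4πε₀)²ℏ³) = 6.612 × 10⁻³ A.
9.56 × 6.612 × 10⁻³ A = 0.06321 A

0.06321 A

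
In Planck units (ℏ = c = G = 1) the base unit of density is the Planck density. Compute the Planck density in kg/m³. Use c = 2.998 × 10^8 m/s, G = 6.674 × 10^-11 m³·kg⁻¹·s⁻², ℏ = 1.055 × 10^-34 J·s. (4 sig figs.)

ρ_P = c⁵/(ℏG²)
  = 2.422 × 10^42 / 4.699 × 10^-55
  = 5.154 × 10^96 kg/m³

5.154 × 10^96 kg/m³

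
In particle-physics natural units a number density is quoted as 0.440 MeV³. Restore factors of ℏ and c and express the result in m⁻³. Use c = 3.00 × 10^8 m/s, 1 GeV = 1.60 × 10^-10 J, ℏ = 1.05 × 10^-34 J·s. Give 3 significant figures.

5.77 × 10^37 m⁻³

Number density is [L]⁻³ = [E]³/(ℏc)³.
1 GeV³ → 1/(ℏc)³ × (1 GeV in J)³ = 1.31 × 10^47 m⁻³.
Convert the energy scale: 0.440 MeV³ = 4.40 × 10^-10 GeV³.
Result: 4.40 × 10^-10 × 1.31 × 10^47 = 5.77 × 10^37 m⁻³.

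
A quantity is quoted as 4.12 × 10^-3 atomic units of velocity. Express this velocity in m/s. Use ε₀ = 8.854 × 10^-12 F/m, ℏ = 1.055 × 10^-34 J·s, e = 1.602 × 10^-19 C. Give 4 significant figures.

One atomic unit of velocity: v_au = e²/(4πε₀ℏ) = 2.186 × 10^6 m/s.
4.12 × 10^-3 × 2.186 × 10^6 m/s = 9.008 × 10^3 m/s

9.008 × 10^3 m/s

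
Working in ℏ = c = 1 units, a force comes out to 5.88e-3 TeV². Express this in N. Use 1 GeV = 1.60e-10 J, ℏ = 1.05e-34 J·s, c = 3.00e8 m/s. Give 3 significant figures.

4.78e9 N

Force is [E]/[L] = [E]²/(ℏc); restore (ℏc)⁻¹.
1 GeV² → 1/(ℏc) × (1 GeV in J)² = 8.13e5 N.
Convert the energy scale: 5.88e-3 TeV² = 5.88e3 GeV².
Result: 5.88e3 × 8.13e5 = 4.78e9 N.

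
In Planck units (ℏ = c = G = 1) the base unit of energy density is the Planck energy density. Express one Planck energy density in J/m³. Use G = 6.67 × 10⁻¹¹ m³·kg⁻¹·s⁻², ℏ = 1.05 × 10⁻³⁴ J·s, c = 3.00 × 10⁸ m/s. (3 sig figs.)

4.68 × 10¹¹³ J/m³

u_P = c⁷/(ℏG²)
  = 2.19 × 10⁵⁹ / 4.67 × 10⁻⁵⁵
  = 4.68 × 10¹¹³ J/m³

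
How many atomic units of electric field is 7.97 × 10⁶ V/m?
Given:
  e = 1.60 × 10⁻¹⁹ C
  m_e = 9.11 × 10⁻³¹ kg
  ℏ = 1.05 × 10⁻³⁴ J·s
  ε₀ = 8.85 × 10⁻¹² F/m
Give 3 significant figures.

1.53 × 10⁻⁵

atomic unit of electric field: E_au = E_h/(e a₀) = m_e²e⁵/((4πε₀)³ℏ⁴) = 5.20 × 10¹¹ V/m.
7.97 × 10⁶ / 5.20 × 10¹¹ = 1.53 × 10⁻⁵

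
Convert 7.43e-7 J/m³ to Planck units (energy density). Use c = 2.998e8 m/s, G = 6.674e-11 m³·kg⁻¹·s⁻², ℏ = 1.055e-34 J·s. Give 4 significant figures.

Planck energy density: u_P = c⁷/(ℏG²) = 4.632e113 J/m³.
7.43e-7 / 4.632e113 = 1.604e-120

1.604e-120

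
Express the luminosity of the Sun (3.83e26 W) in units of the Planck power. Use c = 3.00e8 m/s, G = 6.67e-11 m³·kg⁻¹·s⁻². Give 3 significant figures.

1.05e-26

Planck power: P_P = c⁵/G = 3.64e52 W.
3.83e26 / 3.64e52 = 1.05e-26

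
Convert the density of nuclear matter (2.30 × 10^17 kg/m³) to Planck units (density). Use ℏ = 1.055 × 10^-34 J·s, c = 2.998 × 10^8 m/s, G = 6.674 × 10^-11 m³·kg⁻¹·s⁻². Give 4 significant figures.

Planck density: ρ_P = c⁵/(ℏG²) = 5.154 × 10^96 kg/m³.
2.30 × 10^17 / 5.154 × 10^96 = 4.463 × 10^-80

4.463 × 10^-80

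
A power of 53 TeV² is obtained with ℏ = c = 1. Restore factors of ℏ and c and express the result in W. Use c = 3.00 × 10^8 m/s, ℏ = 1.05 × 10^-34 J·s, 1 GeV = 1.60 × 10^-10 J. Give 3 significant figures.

Power is [E]/[T] = [E]²/ℏ.
1 GeV² → 1/ℏ × (1 GeV in J)² = 2.44 × 10^14 W.
Convert the energy scale: 53 TeV² = 5.30 × 10^7 GeV².
Result: 5.30 × 10^7 × 2.44 × 10^14 = 1.29 × 10^22 W.

1.29 × 10^22 W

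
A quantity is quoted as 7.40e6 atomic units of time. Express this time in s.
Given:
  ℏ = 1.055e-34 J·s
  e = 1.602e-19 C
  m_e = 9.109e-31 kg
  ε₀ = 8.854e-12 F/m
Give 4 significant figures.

One atomic unit of time: τ_au = (4πε₀)²ℏ³/(m_e e⁴) = 2.423e-17 s.
7.40e6 × 2.423e-17 s = 1.793e-10 s

1.793e-10 s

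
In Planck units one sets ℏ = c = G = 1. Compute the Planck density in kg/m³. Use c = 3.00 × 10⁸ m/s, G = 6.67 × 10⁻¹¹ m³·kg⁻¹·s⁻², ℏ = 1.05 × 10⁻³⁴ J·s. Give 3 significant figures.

ρ_P = c⁵/(ℏG²)
  = 2.43 × 10⁴² / 4.67 × 10⁻⁵⁵
  = 5.20 × 10⁹⁶ kg/m³

5.20 × 10⁹⁶ kg/m³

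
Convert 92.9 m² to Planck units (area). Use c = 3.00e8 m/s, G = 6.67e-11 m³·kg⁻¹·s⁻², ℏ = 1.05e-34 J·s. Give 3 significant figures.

3.58e71

Planck area: A_P = ℏG/c³ = 2.59e-70 m².
92.9 / 2.59e-70 = 3.58e71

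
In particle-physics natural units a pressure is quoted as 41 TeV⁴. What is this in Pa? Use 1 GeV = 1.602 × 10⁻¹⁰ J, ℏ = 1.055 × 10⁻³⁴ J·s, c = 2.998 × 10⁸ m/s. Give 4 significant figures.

Pressure is [E]/[L]³ = [E]⁴/(ℏc)³.
1 GeV⁴ → 1/(ℏc)³ × (1 GeV in J)⁴ = 2.082 × 10³⁷ Pa.
Convert the energy scale: 41 TeV⁴ = 4.10 × 10¹³ GeV⁴.
Result: 4.10 × 10¹³ × 2.082 × 10³⁷ = 8.535 × 10⁵⁰ Pa.

8.535 × 10⁵⁰ Pa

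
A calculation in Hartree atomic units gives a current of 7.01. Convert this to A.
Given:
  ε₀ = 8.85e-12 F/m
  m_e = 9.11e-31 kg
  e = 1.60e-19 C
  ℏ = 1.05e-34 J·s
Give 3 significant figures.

0.0468 A

One atomic unit of electric current: I_au = e E_h/ℏ = m_e e⁵/((4πε₀)²ℏ³) = 6.67e-3 A.
7.01 × 6.67e-3 A = 0.0468 A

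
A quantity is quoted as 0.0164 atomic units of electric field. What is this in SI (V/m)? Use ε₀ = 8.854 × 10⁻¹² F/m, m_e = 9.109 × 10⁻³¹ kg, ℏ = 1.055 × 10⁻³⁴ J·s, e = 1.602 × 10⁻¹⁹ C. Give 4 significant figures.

One atomic unit of electric field: E_au = E_h/(e a₀) = m_e²e⁵/((4πε₀)³ℏ⁴) = 5.131 × 10¹¹ V/m.
0.0164 × 5.131 × 10¹¹ V/m = 8.415 × 10⁹ V/m

8.415 × 10⁹ V/m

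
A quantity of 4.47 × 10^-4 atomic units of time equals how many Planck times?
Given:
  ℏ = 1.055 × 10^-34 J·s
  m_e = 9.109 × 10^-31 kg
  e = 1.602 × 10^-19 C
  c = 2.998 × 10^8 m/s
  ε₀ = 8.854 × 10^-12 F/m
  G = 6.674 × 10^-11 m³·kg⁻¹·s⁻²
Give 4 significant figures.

2.009 × 10^23

atomic unit of time: τ_au = (4πε₀)²ℏ³/(m_e e⁴) = 2.423 × 10^-17 s
Planck time: t_P = √(ℏG/c⁵) = 5.392 × 10^-44 s
4.47 × 10^-4 × 2.423 × 10^-17 / 5.392 × 10^-44 = 2.009 × 10^23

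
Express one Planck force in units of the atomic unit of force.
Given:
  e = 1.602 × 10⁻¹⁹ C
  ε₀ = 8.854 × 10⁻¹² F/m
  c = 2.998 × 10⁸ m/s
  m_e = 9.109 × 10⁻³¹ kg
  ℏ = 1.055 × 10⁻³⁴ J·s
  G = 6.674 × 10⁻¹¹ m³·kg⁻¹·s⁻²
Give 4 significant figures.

Planck force: F_P = c⁴/G = 1.210 × 10⁴⁴ N
atomic unit of force: F_au = E_h/a₀ = m_e²e⁶/((4πε₀)³ℏ⁴) = 8.220 × 10⁻⁸ N
ratio = 1.210 × 10⁴⁴ / 8.220 × 10⁻⁸ = 1.473 × 10⁵¹

1.473 × 10⁵¹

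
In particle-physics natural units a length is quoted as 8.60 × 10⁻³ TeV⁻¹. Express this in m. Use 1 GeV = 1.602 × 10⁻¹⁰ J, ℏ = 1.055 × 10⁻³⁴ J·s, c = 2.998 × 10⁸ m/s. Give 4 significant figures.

A length is [E]⁻¹ in ℏ=c=1; restore one factor of ℏc.
1 GeV⁻¹ → ℏc × (1 GeV in J)⁻¹ = 1.974 × 10⁻¹⁶ m.
Convert the energy scale: 8.60 × 10⁻³ TeV⁻¹ = 8.60 × 10⁻⁶ GeV⁻¹.
Result: 8.60 × 10⁻⁶ × 1.974 × 10⁻¹⁶ = 1.698 × 10⁻²¹ m.

1.698 × 10⁻²¹ m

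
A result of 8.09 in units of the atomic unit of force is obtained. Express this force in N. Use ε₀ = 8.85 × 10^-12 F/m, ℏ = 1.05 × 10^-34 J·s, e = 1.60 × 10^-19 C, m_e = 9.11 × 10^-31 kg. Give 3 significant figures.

6.74 × 10^-7 N

One atomic unit of force: F_au = E_h/a₀ = m_e²e⁶/((4πε₀)³ℏ⁴) = 8.33 × 10^-8 N.
8.09 × 8.33 × 10^-8 N = 6.74 × 10^-7 N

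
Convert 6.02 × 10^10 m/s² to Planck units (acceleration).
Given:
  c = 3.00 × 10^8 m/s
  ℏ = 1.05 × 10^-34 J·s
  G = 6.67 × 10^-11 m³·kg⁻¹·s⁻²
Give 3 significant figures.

1.08 × 10^-41

Planck acceleration: a_P = √(c⁷/(ℏG)) = 5.59 × 10^51 m/s².
6.02 × 10^10 / 5.59 × 10^51 = 1.08 × 10^-41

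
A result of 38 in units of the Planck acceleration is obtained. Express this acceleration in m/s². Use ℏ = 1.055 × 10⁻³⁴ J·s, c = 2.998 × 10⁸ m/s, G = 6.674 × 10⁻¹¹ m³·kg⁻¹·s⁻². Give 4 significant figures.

One Planck acceleration: a_P = √(c⁷/(ℏG)) = 5.560 × 10⁵¹ m/s².
38 × 5.560 × 10⁵¹ m/s² = 2.113 × 10⁵³ m/s²

2.113 × 10⁵³ m/s²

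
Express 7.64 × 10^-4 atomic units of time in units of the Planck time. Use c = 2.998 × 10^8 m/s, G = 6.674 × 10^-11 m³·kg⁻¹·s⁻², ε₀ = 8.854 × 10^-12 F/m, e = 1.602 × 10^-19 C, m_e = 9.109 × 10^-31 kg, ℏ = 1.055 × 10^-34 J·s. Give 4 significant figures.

atomic unit of time: τ_au = (4πε₀)²ℏ³/(m_e e⁴) = 2.423 × 10^-17 s
Planck time: t_P = √(ℏG/c⁵) = 5.392 × 10^-44 s
7.64 × 10^-4 × 2.423 × 10^-17 / 5.392 × 10^-44 = 3.433 × 10^23

3.433 × 10^23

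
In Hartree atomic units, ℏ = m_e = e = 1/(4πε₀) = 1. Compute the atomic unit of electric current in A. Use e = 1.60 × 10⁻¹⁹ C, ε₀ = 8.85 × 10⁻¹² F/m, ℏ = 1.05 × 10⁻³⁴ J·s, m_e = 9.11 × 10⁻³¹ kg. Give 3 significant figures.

Dimensional analysis gives I_au = e E_h/ℏ = m_e e⁵/((4πε₀)²ℏ³).
E_h = 4.38 × 10⁻¹⁸ J
e·E_h/ℏ = 6.67 × 10⁻³ A

6.67 × 10⁻³ A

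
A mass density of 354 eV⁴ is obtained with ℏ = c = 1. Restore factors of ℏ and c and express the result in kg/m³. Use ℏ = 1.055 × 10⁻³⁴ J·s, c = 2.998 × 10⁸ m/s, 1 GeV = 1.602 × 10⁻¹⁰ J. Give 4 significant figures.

Mass density is [E]/(c²[L]³) = [E]⁴/(ℏ³c⁵).
1 GeV⁴ → 1/(ℏ³c⁵) × (1 GeV in J)⁴ = 2.316 × 10²⁰ kg/m³.
Convert the energy scale: 354 eV⁴ = 3.54 × 10⁻³⁴ GeV⁴.
Result: 3.54 × 10⁻³⁴ × 2.316 × 10²⁰ = 8.199 × 10⁻¹⁴ kg/m³.

8.199 × 10⁻¹⁴ kg/m³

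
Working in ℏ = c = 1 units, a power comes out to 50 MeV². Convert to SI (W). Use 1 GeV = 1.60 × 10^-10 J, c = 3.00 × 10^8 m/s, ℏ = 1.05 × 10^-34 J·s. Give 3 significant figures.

1.22 × 10^10 W

Power is [E]/[T] = [E]²/ℏ.
1 GeV² → 1/ℏ × (1 GeV in J)² = 2.44 × 10^14 W.
Convert the energy scale: 50 MeV² = 5.00 × 10^-5 GeV².
Result: 5.00 × 10^-5 × 2.44 × 10^14 = 1.22 × 10^10 W.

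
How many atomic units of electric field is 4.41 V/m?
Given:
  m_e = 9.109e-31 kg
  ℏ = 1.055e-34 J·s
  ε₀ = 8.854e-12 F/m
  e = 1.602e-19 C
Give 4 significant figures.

8.595e-12

atomic unit of electric field: E_au = E_h/(e a₀) = m_e²e⁵/((4πε₀)³ℏ⁴) = 5.131e11 V/m.
4.41 / 5.131e11 = 8.595e-12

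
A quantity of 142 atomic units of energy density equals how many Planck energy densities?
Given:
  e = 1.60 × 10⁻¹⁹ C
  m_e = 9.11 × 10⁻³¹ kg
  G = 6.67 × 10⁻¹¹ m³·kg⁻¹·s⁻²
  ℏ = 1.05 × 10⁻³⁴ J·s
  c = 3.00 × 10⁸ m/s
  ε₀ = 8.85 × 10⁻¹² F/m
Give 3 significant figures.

atomic unit of energy density: u_au = E_h/a₀³ = m_e⁴e¹⁰/((4πε₀)⁵ℏ⁸) = 3.01 × 10¹³ J/m³
Planck energy density: u_P = c⁷/(ℏG²) = 4.68 × 10¹¹³ J/m³
142 × 3.01 × 10¹³ / 4.68 × 10¹¹³ = 9.14 × 10⁻⁹⁹

9.14 × 10⁻⁹⁹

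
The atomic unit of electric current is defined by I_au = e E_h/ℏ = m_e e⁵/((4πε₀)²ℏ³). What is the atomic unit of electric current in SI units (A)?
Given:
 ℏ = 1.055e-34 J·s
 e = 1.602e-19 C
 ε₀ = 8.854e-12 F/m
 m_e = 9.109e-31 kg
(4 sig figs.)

I_au = e E_h/ℏ = m_e e⁵/((4πε₀)²ℏ³)
E_h = 4.354e-18 J
e·E_h/ℏ = 6.612e-3 A

6.612e-3 A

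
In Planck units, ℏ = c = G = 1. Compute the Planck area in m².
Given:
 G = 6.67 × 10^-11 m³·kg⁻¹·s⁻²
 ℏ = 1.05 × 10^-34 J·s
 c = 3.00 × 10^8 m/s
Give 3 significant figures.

The unique combination of the constants set to 1 with dimensions of area is A_P = ℏG/c³.
  = 7.00 × 10^-45 / 2.70 × 10^25
  = 2.59 × 10^-70 m²

2.59 × 10^-70 m²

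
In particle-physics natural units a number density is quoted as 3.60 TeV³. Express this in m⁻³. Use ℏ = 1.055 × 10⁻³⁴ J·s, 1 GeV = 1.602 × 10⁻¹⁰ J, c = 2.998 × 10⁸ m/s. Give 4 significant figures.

Number density is [L]⁻³ = [E]³/(ℏc)³.
1 GeV³ → 1/(ℏc)³ × (1 GeV in J)³ = 1.299 × 10⁴⁷ m⁻³.
Convert the energy scale: 3.60 TeV³ = 3.60 × 10⁹ GeV³.
Result: 3.60 × 10⁹ × 1.299 × 10⁴⁷ = 4.678 × 10⁵⁶ m⁻³.

4.678 × 10⁵⁶ m⁻³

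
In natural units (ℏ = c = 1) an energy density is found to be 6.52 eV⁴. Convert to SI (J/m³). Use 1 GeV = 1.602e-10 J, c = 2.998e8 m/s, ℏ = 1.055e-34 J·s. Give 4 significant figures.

135.7 J/m³

[E]/[L]³ = [E]⁴/(ℏc)³; restore (ℏc)⁻³.
1 GeV⁴ → 1/(ℏc)³ × (1 GeV in J)⁴ = 2.082e37 J/m³.
Convert the energy scale: 6.52 eV⁴ = 6.52e-36 GeV⁴.
Result: 6.52e-36 × 2.082e37 = 135.7 J/m³.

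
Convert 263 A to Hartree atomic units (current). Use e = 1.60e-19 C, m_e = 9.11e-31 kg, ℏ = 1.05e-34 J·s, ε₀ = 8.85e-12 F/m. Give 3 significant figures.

3.94e4

atomic unit of electric current: I_au = e E_h/ℏ = m_e e⁵/((4πε₀)²ℏ³) = 6.67e-3 A.
263 / 6.67e-3 = 3.94e4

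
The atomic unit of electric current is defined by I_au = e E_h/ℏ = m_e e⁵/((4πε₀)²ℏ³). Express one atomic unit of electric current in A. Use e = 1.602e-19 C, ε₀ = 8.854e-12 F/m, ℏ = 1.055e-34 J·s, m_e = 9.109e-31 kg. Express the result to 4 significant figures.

I_au = e E_h/ℏ = m_e e⁵/((4πε₀)²ℏ³)
E_h = 4.354e-18 J
e·E_h/ℏ = 6.612e-3 A

6.612e-3 A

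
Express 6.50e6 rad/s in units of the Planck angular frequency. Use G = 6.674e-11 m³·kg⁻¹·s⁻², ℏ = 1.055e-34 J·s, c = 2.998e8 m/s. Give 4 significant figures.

3.505e-37

Planck angular frequency: ω_P = √(c⁵/(ℏG)) = 1.855e43 rad/s.
6.50e6 / 1.855e43 = 3.505e-37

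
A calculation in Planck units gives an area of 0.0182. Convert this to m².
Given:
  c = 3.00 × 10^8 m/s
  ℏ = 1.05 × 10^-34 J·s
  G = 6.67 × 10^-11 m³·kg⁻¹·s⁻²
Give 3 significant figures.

4.72 × 10^-72 m²

One Planck area: A_P = ℏG/c³ = 2.59 × 10^-70 m².
0.0182 × 2.59 × 10^-70 m² = 4.72 × 10^-72 m²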